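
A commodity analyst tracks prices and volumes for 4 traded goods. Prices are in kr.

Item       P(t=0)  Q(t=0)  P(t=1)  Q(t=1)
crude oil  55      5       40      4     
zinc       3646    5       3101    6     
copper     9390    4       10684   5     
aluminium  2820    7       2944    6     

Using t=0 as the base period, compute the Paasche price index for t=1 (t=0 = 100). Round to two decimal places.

Paasche price index uses current-period quantities as weights.
ΣP(t=1)·Q(t=1) = 40×4 + 3101×6 + 10684×5 + 2944×6 = 160 + 18606 + 53420 + 17664 = 89850
ΣP(t=0)·Q(t=1) = 55×4 + 3646×6 + 9390×5 + 2820×6 = 220 + 21876 + 46950 + 16920 = 85966
Index = 89850 / 85966 × 100 = 104.5181

104.52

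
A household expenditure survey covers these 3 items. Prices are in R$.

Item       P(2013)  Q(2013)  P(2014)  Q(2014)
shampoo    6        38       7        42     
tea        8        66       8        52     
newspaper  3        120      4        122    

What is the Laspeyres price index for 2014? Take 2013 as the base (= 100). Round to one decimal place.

Laspeyres price index uses base-period quantities as weights.
ΣP(2014)·Q(2013) = 7×38 + 8×66 + 4×120 = 266 + 528 + 480 = 1274
ΣP(2013)·Q(2013) = 6×38 + 8×66 + 3×120 = 228 + 528 + 360 = 1116
Index = 1274 / 1116 × 100 = 114.1577

114.2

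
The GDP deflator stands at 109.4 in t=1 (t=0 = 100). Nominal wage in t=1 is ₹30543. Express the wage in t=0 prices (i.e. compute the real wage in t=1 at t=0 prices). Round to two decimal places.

Real = Nominal ÷ (Index/100) = 30543 ÷ (109.4/100)
     = 30543 ÷ 1.094 = 27918.6472

27918.65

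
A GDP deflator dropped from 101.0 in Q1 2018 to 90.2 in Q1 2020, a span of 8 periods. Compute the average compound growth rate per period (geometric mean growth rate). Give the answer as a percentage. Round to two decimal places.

-1.40%

Growth factor = (90.2/101.0)^(1/8) = (0.893069)^(1/8) = 0.985963
Growth rate = 0.985963 − 1 = -0.014037 = -1.4037%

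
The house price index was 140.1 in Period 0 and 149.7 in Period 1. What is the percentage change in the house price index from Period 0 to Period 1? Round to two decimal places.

6.85%

Change = (149.7 − 140.1) / 140.1 × 100
       = 9.6 / 140.1 × 100 = 6.8522%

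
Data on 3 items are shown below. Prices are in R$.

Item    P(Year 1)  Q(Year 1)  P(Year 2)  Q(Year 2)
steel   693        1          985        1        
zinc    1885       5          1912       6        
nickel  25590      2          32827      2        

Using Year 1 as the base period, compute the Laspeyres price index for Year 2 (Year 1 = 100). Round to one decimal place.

Laspeyres price index uses base-period quantities as weights.
ΣP(Year 2)·Q(Year 1) = 985×1 + 1912×5 + 32827×2 = 985 + 9560 + 65654 = 76199
ΣP(Year 1)·Q(Year 1) = 693×1 + 1885×5 + 25590×2 = 693 + 9425 + 51180 = 61298
Index = 76199 / 61298 × 100 = 124.3091

124.3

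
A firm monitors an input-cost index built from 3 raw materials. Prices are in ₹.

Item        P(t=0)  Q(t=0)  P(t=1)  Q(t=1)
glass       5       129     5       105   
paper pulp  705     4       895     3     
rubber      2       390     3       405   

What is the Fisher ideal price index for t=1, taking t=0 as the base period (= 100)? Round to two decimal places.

Laspeyres component (base-period weights):
ΣP(t=1)Q(t=0) = 5×129 + 895×4 + 3×390 = 645 + 3580 + 1170 = 5395
ΣP(t=0)Q(t=0) = 5×129 + 705×4 + 2×390 = 645 + 2820 + 780 = 4245
L = 5395 / 4245 × 100 = 127.0907
Paasche component (current-period weights):
ΣP(t=1)Q(t=1) = 5×105 + 895×3 + 3×405 = 525 + 2685 + 1215 = 4425
ΣP(t=0)Q(t=1) = 5×105 + 705×3 + 2×405 = 525 + 2115 + 810 = 3450
P = 4425 / 3450 × 100 = 128.2609
Fisher = √(L × P) = √(127.0907 × 128.2609) = 127.6744

127.67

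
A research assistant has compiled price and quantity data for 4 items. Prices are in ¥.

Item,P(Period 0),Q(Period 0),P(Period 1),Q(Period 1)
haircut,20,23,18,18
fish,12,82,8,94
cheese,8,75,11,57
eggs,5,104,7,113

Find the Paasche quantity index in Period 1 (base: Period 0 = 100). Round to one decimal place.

Paasche quantity index uses current-period prices as weights.
ΣP(Period 1)·Q(Period 1) = 18×18 + 8×94 + 11×57 + 7×113 = 324 + 752 + 627 + 791 = 2494
ΣP(Period 1)·Q(Period 0) = 18×23 + 8×82 + 11×75 + 7×104 = 414 + 656 + 825 + 728 = 2623
Index = 2494 / 2623 × 100 = 95.0820

95.1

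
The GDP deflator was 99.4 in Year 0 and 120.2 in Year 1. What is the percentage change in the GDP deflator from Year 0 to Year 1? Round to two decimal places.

Change = (120.2 − 99.4) / 99.4 × 100
       = 20.8 / 99.4 × 100 = 20.9256%

20.93%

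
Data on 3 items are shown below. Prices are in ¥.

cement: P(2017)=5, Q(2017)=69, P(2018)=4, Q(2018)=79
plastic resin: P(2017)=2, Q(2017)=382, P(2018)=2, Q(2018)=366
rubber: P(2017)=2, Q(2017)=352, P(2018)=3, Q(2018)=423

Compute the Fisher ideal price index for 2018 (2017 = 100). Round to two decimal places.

Laspeyres component (base-period weights):
ΣP(2018)Q(2017) = 4×69 + 2×382 + 3×352 = 276 + 764 + 1056 = 2096
ΣP(2017)Q(2017) = 5×69 + 2×382 + 2×352 = 345 + 764 + 704 = 1813
L = 2096 / 1813 × 100 = 115.6095
Paasche component (current-period weights):
ΣP(2018)Q(2018) = 4×79 + 2×366 + 3×423 = 316 + 732 + 1269 = 2317
ΣP(2017)Q(2018) = 5×79 + 2×366 + 2×423 = 395 + 732 + 846 = 1973
P = 2317 / 1973 × 100 = 117.4354
Fisher = √(L × P) = √(115.6095 × 117.4354) = 116.5189

116.52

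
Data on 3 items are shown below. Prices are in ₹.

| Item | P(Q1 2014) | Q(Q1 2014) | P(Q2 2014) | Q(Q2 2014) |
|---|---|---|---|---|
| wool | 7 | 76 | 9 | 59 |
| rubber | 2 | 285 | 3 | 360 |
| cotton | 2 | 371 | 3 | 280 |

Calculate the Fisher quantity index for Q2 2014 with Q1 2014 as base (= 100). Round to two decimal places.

92.12

Laspeyres component (base-period weights):
ΣP(Q1 2014)Q(Q2 2014) = 7×59 + 2×360 + 2×280 = 413 + 720 + 560 = 1693
ΣP(Q1 2014)Q(Q1 2014) = 7×76 + 2×285 + 2×371 = 532 + 570 + 742 = 1844
L = 1693 / 1844 × 100 = 91.8113
Paasche component (current-period weights):
ΣP(Q2 2014)Q(Q2 2014) = 9×59 + 3×360 + 3×280 = 531 + 1080 + 840 = 2451
ΣP(Q2 2014)Q(Q1 2014) = 9×76 + 3×285 + 3×371 = 684 + 855 + 1113 = 2652
P = 2451 / 2652 × 100 = 92.4208
Fisher = √(L × P) = √(91.8113 × 92.4208) = 92.1155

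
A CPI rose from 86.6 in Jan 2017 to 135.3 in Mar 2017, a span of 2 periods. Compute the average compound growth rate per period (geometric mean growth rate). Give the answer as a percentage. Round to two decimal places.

24.99%

Growth factor = (135.3/86.6)^(1/2) = (1.562356)^(1/2) = 1.249942
Growth rate = 1.249942 − 1 = 0.249942 = 24.9942%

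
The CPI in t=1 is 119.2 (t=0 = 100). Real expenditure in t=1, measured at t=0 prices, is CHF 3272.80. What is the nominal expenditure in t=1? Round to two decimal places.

Nominal = Real × (Index/100) = 3272.80 × (119.2/100)
        = 3272.80 × 1.192 = 3901.1776

3901.18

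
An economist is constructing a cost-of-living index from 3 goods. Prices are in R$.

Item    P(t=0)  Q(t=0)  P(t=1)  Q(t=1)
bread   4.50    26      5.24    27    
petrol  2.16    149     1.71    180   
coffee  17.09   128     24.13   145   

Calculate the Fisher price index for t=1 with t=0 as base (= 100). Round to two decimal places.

132.30

Laspeyres component (base-period weights):
ΣP(t=1)Q(t=0) = 5.24×26 + 1.71×149 + 24.13×128 = 136.24 + 254.79 + 3088.64 = 3479.67
ΣP(t=0)Q(t=0) = 4.50×26 + 2.16×149 + 17.09×128 = 117 + 321.84 + 2187.52 = 2626.36
L = 3479.67 / 2626.36 × 100 = 132.4902
Paasche component (current-period weights):
ΣP(t=1)Q(t=1) = 5.24×27 + 1.71×180 + 24.13×145 = 141.48 + 307.8 + 3498.85 = 3948.13
ΣP(t=0)Q(t=1) = 4.50×27 + 2.16×180 + 17.09×145 = 121.5 + 388.8 + 2478.05 = 2988.35
P = 3948.13 / 2988.35 × 100 = 132.1174
Fisher = √(L × P) = √(132.4902 × 132.1174) = 132.3037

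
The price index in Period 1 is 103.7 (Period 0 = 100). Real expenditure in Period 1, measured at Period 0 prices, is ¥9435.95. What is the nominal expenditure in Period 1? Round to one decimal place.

Nominal = Real × (Index/100) = 9435.95 × (103.7/100)
        = 9435.95 × 1.037 = 9785.0801

9785.1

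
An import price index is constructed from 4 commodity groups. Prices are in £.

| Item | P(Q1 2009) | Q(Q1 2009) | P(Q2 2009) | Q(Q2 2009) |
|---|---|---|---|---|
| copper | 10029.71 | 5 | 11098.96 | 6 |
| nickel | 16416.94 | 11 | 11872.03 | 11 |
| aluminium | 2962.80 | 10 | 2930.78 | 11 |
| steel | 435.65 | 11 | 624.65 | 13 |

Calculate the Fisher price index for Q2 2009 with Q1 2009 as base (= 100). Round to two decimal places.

84.48

Laspeyres component (base-period weights):
ΣP(Q2 2009)Q(Q1 2009) = 11098.96×5 + 11872.03×11 + 2930.78×10 + 624.65×11 = 55494.8 + 130592.33 + 29307.8 + 6871.15 = 222266.08
ΣP(Q1 2009)Q(Q1 2009) = 10029.71×5 + 16416.94×11 + 2962.80×10 + 435.65×11 = 50148.55 + 180586.34 + 29628 + 4792.15 = 265155.04
L = 222266.08 / 265155.04 × 100 = 83.8250
Paasche component (current-period weights):
ΣP(Q2 2009)Q(Q2 2009) = 11098.96×6 + 11872.03×11 + 2930.78×11 + 624.65×13 = 66593.76 + 130592.33 + 32238.58 + 8120.45 = 237545.12
ΣP(Q1 2009)Q(Q2 2009) = 10029.71×6 + 16416.94×11 + 2962.80×11 + 435.65×13 = 60178.26 + 180586.34 + 32590.8 + 5663.45 = 279018.85
P = 237545.12 / 279018.85 × 100 = 85.1359
Fisher = √(L × P) = √(83.8250 × 85.1359) = 84.4779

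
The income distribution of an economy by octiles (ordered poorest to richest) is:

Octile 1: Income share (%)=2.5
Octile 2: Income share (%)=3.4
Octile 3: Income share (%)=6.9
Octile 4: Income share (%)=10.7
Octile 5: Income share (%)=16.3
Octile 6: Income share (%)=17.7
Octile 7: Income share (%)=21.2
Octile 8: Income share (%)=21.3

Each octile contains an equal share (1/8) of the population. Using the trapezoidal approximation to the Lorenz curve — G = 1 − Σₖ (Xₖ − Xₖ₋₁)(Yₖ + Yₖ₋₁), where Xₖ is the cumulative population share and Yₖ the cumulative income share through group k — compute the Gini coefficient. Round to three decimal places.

0.323

Cumulative income shares Yₖ: 0.0250, 0.0590, 0.1280, 0.2350, 0.3980, 0.5750, 0.7870, 1.0000
Σ (Xₖ−Xₖ₋₁)(Yₖ+Yₖ₋₁) = (1/8)(0.0250+0.0000) + (1/8)(0.0590+0.0250) + (1/8)(0.1280+0.0590) + (1/8)(0.2350+0.1280) + (1/8)(0.3980+0.2350) + (1/8)(0.5750+0.3980) + (1/8)(0.7870+0.5750) + (1/8)(1.0000+0.7870)
  = 0.0031 + 0.0105 + 0.0234 + 0.0454 + 0.0791 + 0.1216 + 0.1702 + 0.2234 = 0.6767
G = 1 − 0.6767 = 0.3233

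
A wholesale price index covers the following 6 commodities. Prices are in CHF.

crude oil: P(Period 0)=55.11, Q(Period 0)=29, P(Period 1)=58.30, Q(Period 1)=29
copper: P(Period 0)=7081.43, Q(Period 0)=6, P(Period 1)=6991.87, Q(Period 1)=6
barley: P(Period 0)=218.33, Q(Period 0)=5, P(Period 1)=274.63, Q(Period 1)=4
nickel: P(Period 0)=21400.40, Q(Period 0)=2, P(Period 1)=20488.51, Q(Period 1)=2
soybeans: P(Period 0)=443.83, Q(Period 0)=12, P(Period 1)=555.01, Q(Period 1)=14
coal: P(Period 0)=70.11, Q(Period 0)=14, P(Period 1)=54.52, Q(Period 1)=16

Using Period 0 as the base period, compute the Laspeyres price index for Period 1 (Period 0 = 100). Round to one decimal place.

99.1

Laspeyres price index uses base-period quantities as weights.
ΣP(Period 1)·Q(Period 0) = 58.30×29 + 6991.87×6 + 274.63×5 + 20488.51×2 + 555.01×12 + 54.52×14 = 1690.7 + 41951.22 + 1373.15 + 40977.02 + 6660.12 + 763.28 = 93415.49
ΣP(Period 0)·Q(Period 0) = 55.11×29 + 7081.43×6 + 218.33×5 + 21400.40×2 + 443.83×12 + 70.11×14 = 1598.19 + 42488.58 + 1091.65 + 42800.8 + 5325.96 + 981.54 = 94286.72
Index = 93415.49 / 94286.72 × 100 = 99.0760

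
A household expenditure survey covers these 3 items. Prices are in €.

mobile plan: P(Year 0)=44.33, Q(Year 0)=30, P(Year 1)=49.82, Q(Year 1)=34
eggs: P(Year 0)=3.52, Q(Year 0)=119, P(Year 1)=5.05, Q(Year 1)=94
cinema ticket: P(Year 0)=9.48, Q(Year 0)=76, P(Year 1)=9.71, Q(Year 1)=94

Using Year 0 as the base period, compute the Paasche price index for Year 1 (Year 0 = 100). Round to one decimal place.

Paasche price index uses current-period quantities as weights.
ΣP(Year 1)·Q(Year 1) = 49.82×34 + 5.05×94 + 9.71×94 = 1693.88 + 474.7 + 912.74 = 3081.32
ΣP(Year 0)·Q(Year 1) = 44.33×34 + 3.52×94 + 9.48×94 = 1507.22 + 330.88 + 891.12 = 2729.22
Index = 3081.32 / 2729.22 × 100 = 112.9011

112.9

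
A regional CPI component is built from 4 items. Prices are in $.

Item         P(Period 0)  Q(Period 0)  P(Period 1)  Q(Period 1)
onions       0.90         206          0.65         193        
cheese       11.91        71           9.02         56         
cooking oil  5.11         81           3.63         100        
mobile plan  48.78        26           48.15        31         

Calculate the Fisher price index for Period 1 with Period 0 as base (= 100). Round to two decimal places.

86.16

Laspeyres component (base-period weights):
ΣP(Period 1)Q(Period 0) = 0.65×206 + 9.02×71 + 3.63×81 + 48.15×26 = 133.9 + 640.42 + 294.03 + 1251.9 = 2320.25
ΣP(Period 0)Q(Period 0) = 0.90×206 + 11.91×71 + 5.11×81 + 48.78×26 = 185.4 + 845.61 + 413.91 + 1268.28 = 2713.2
L = 2320.25 / 2713.2 × 100 = 85.5171
Paasche component (current-period weights):
ΣP(Period 1)Q(Period 1) = 0.65×193 + 9.02×56 + 3.63×100 + 48.15×31 = 125.45 + 505.12 + 363 + 1492.65 = 2486.22
ΣP(Period 0)Q(Period 1) = 0.90×193 + 11.91×56 + 5.11×100 + 48.78×31 = 173.7 + 666.96 + 511 + 1512.18 = 2863.84
P = 2486.22 / 2863.84 × 100 = 86.8142
Fisher = √(L × P) = √(85.5171 × 86.8142) = 86.1632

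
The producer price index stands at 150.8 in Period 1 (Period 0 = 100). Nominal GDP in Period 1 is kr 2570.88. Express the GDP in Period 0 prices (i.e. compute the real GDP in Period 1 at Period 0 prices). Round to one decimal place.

Real = Nominal ÷ (Index/100) = 2570.88 ÷ (150.8/100)
     = 2570.88 ÷ 1.508 = 1704.8276

1704.8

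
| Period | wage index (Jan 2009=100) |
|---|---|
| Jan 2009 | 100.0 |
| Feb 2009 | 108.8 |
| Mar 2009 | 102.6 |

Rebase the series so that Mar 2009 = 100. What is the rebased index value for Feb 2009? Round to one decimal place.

106.0

Rebased(Feb 2009) = 108.8 / 102.6 × 100 = 106.0429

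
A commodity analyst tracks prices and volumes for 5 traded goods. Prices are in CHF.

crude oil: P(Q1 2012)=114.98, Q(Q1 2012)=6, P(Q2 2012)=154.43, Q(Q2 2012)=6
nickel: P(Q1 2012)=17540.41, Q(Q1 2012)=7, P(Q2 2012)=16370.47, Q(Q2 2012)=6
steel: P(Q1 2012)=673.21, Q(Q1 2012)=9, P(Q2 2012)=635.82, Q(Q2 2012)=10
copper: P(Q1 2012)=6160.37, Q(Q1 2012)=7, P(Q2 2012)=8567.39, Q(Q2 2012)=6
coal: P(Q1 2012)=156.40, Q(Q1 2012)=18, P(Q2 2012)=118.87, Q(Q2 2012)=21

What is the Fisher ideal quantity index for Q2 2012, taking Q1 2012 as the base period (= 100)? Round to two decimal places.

87.04

Laspeyres component (base-period weights):
ΣP(Q1 2012)Q(Q2 2012) = 114.98×6 + 17540.41×6 + 673.21×10 + 6160.37×6 + 156.40×21 = 689.88 + 105242.46 + 6732.1 + 36962.22 + 3284.4 = 152911.06
ΣP(Q1 2012)Q(Q1 2012) = 114.98×6 + 17540.41×7 + 673.21×9 + 6160.37×7 + 156.40×18 = 689.88 + 122782.87 + 6058.89 + 43122.59 + 2815.2 = 175469.43
L = 152911.06 / 175469.43 × 100 = 87.1440
Paasche component (current-period weights):
ΣP(Q2 2012)Q(Q2 2012) = 154.43×6 + 16370.47×6 + 635.82×10 + 8567.39×6 + 118.87×21 = 926.58 + 98222.82 + 6358.2 + 51404.34 + 2496.27 = 159408.21
ΣP(Q2 2012)Q(Q1 2012) = 154.43×6 + 16370.47×7 + 635.82×9 + 8567.39×7 + 118.87×18 = 926.58 + 114593.29 + 5722.38 + 59971.73 + 2139.66 = 183353.64
P = 159408.21 / 183353.64 × 100 = 86.9403
Fisher = √(L × P) = √(87.1440 × 86.9403) = 87.0421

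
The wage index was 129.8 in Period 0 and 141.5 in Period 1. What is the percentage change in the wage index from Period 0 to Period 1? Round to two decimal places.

Change = (141.5 − 129.8) / 129.8 × 100
       = 11.7 / 129.8 × 100 = 9.0139%

9.01%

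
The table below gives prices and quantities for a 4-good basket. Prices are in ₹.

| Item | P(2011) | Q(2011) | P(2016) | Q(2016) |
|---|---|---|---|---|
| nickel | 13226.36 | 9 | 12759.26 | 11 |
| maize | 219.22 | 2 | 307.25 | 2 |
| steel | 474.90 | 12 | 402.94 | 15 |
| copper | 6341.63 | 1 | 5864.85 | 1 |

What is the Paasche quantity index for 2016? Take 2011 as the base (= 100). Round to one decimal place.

Paasche quantity index uses current-period prices as weights.
ΣP(2016)·Q(2016) = 12759.26×11 + 307.25×2 + 402.94×15 + 5864.85×1 = 140351.86 + 614.5 + 6044.1 + 5864.85 = 152875.31
ΣP(2016)·Q(2011) = 12759.26×9 + 307.25×2 + 402.94×12 + 5864.85×1 = 114833.34 + 614.5 + 4835.28 + 5864.85 = 126147.97
Index = 152875.31 / 126147.97 × 100 = 121.1873

121.2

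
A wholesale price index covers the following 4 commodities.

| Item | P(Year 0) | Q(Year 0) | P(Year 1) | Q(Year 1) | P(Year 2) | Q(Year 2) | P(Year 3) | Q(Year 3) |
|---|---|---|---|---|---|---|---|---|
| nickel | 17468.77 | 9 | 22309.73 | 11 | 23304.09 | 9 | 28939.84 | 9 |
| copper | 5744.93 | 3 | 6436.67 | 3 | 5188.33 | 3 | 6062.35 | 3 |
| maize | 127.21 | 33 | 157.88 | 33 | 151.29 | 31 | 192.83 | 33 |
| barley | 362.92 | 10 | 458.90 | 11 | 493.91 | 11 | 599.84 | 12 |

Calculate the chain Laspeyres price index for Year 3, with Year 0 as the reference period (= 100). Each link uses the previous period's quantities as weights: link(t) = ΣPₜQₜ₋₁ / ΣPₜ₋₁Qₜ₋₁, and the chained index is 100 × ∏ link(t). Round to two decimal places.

160.19

Link Year 0→Year 1:
ΣP(Year 1)Q(Year 0) = 22309.73×9 + 6436.67×3 + 157.88×33 + 458.90×10 = 200787.57 + 19310.01 + 5210.04 + 4589 = 229896.62
ΣP(Year 0)Q(Year 0) = 17468.77×9 + 5744.93×3 + 127.21×33 + 362.92×10 = 157218.93 + 17234.79 + 4197.93 + 3629.2 = 182280.85
link = 229896.62/182280.85 = 1.261222
Link Year 1→Year 2:
ΣP(Year 2)Q(Year 1) = 23304.09×11 + 5188.33×3 + 151.29×33 + 493.91×11 = 256344.99 + 15564.99 + 4992.57 + 5433.01 = 282335.56
ΣP(Year 1)Q(Year 1) = 22309.73×11 + 6436.67×3 + 157.88×33 + 458.90×11 = 245407.03 + 19310.01 + 5210.04 + 5047.9 = 274974.98
link = 282335.56/274974.98 = 1.026768
Link Year 2→Year 3:
ΣP(Year 3)Q(Year 2) = 28939.84×9 + 6062.35×3 + 192.83×31 + 599.84×11 = 260458.56 + 18187.05 + 5977.73 + 6598.24 = 291221.58
ΣP(Year 2)Q(Year 2) = 23304.09×9 + 5188.33×3 + 151.29×31 + 493.91×11 = 209736.81 + 15564.99 + 4689.99 + 5433.01 = 235424.8
link = 291221.58/235424.8 = 1.237005
Chained index = 100 × 1.261222 × 1.026768 × 1.237005 = 160.1900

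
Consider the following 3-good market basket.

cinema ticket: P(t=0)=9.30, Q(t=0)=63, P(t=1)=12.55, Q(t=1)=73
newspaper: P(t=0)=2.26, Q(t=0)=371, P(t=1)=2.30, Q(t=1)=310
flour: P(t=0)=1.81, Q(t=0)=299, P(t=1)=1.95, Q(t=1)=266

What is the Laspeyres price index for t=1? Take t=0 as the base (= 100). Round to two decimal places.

Laspeyres price index uses base-period quantities as weights.
ΣP(t=1)·Q(t=0) = 12.55×63 + 2.30×371 + 1.95×299 = 790.65 + 853.3 + 583.05 = 2227
ΣP(t=0)·Q(t=0) = 9.30×63 + 2.26×371 + 1.81×299 = 585.9 + 838.46 + 541.19 = 1965.55
Index = 2227 / 1965.55 × 100 = 113.3016

113.30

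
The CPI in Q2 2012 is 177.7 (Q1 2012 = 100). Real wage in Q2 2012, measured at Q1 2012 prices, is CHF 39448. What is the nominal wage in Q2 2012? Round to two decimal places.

Nominal = Real × (Index/100) = 39448 × (177.7/100)
        = 39448 × 1.777 = 70099.0960

70099.10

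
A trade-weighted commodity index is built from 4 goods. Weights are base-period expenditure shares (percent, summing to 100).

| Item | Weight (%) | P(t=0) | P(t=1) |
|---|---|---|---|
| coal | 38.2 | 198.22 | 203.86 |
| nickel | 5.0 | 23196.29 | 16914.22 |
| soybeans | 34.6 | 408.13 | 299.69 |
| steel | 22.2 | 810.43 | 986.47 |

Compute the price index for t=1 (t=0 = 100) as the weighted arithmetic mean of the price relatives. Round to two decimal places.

95.36

coal: 38.2 × (203.86/198.22) = 38.2 × 1.028453 = 39.2869
nickel: 5.0 × (16914.22/23196.29) = 5.0 × 0.729178 = 3.6459
soybeans: 34.6 × (299.69/408.13) = 34.6 × 0.734300 = 25.4068
steel: 22.2 × (986.47/810.43) = 22.2 × 1.217218 = 27.0222
Index = Σ wᵢ·(p₁ᵢ/p₀ᵢ) = 39.2869 + 3.6459 + 25.4068 + 27.0222 = 95.3618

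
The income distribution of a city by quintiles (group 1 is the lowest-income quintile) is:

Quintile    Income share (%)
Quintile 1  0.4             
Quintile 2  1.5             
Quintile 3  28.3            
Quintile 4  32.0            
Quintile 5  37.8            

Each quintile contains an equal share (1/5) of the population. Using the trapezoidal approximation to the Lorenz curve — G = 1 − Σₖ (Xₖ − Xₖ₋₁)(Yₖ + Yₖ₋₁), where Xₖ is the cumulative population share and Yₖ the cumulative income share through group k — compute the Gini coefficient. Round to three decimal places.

0.421

Cumulative income shares Yₖ: 0.0040, 0.0190, 0.3020, 0.6220, 1.0000
Σ (Xₖ−Xₖ₋₁)(Yₖ+Yₖ₋₁) = (1/5)(0.0040+0.0000) + (1/5)(0.0190+0.0040) + (1/5)(0.3020+0.0190) + (1/5)(0.6220+0.3020) + (1/5)(1.0000+0.6220)
  = 0.0008 + 0.0046 + 0.0642 + 0.1848 + 0.3244 = 0.5788
G = 1 − 0.5788 = 0.4212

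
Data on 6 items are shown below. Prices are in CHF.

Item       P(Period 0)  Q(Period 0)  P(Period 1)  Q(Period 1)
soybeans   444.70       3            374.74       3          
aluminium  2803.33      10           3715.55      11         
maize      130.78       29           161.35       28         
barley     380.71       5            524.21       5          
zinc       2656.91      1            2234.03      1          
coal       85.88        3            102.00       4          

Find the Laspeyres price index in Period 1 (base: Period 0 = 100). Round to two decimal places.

126.70

Laspeyres price index uses base-period quantities as weights.
ΣP(Period 1)·Q(Period 0) = 374.74×3 + 3715.55×10 + 161.35×29 + 524.21×5 + 2234.03×1 + 102.00×3 = 1124.22 + 37155.5 + 4679.15 + 2621.05 + 2234.03 + 306 = 48119.95
ΣP(Period 0)·Q(Period 0) = 444.70×3 + 2803.33×10 + 130.78×29 + 380.71×5 + 2656.91×1 + 85.88×3 = 1334.1 + 28033.3 + 3792.62 + 1903.55 + 2656.91 + 257.64 = 37978.12
Index = 48119.95 / 37978.12 × 100 = 126.7044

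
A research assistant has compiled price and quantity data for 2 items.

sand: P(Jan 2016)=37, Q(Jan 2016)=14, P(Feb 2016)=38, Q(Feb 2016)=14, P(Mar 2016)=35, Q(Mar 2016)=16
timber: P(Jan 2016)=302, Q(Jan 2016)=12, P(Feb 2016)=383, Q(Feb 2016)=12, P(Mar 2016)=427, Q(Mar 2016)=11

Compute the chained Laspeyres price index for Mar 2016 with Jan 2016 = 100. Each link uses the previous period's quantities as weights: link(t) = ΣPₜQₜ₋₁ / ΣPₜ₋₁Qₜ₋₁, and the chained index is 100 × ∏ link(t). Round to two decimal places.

135.54

Link Jan 2016→Feb 2016:
ΣP(Feb 2016)Q(Jan 2016) = 38×14 + 383×12 = 532 + 4596 = 5128
ΣP(Jan 2016)Q(Jan 2016) = 37×14 + 302×12 = 518 + 3624 = 4142
link = 5128/4142 = 1.238049
Link Feb 2016→Mar 2016:
ΣP(Mar 2016)Q(Feb 2016) = 35×14 + 427×12 = 490 + 5124 = 5614
ΣP(Feb 2016)Q(Feb 2016) = 38×14 + 383×12 = 532 + 4596 = 5128
link = 5614/5128 = 1.094774
Chained index = 100 × 1.238049 × 1.094774 = 135.5384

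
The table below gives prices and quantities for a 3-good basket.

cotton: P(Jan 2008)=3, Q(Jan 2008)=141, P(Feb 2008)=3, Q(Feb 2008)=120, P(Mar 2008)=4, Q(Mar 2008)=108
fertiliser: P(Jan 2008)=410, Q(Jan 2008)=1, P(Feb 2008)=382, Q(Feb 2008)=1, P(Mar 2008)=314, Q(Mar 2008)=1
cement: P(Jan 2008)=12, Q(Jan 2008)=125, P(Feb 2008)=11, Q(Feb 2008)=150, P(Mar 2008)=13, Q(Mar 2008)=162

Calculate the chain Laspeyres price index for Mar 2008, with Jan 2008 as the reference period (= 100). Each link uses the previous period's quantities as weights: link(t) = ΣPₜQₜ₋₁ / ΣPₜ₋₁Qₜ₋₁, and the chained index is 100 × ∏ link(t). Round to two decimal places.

Link Jan 2008→Feb 2008:
ΣP(Feb 2008)Q(Jan 2008) = 3×141 + 382×1 + 11×125 = 423 + 382 + 1375 = 2180
ΣP(Jan 2008)Q(Jan 2008) = 3×141 + 410×1 + 12×125 = 423 + 410 + 1500 = 2333
link = 2180/2333 = 0.934419
Link Feb 2008→Mar 2008:
ΣP(Mar 2008)Q(Feb 2008) = 4×120 + 314×1 + 13×150 = 480 + 314 + 1950 = 2744
ΣP(Feb 2008)Q(Feb 2008) = 3×120 + 382×1 + 11×150 = 360 + 382 + 1650 = 2392
link = 2744/2392 = 1.147157
Chained index = 100 × 0.934419 × 1.147157 = 107.1926

107.19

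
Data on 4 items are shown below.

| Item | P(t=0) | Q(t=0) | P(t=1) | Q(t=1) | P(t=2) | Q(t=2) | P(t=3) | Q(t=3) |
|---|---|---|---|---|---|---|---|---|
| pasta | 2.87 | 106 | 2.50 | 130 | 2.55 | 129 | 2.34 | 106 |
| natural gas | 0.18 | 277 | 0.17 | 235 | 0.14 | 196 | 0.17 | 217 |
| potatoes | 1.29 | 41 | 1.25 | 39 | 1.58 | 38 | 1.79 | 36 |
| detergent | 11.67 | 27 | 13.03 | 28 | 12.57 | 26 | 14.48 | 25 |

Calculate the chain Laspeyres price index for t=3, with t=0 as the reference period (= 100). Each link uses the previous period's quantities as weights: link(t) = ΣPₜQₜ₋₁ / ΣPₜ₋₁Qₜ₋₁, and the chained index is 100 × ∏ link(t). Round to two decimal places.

103.82

Link t=0→t=1:
ΣP(t=1)Q(t=0) = 2.50×106 + 0.17×277 + 1.25×41 + 13.03×27 = 265 + 47.09 + 51.25 + 351.81 = 715.15
ΣP(t=0)Q(t=0) = 2.87×106 + 0.18×277 + 1.29×41 + 11.67×27 = 304.22 + 49.86 + 52.89 + 315.09 = 722.06
link = 715.15/722.06 = 0.990430
Link t=1→t=2:
ΣP(t=2)Q(t=1) = 2.55×130 + 0.14×235 + 1.58×39 + 12.57×28 = 331.5 + 32.9 + 61.62 + 351.96 = 777.98
ΣP(t=1)Q(t=1) = 2.50×130 + 0.17×235 + 1.25×39 + 13.03×28 = 325 + 39.95 + 48.75 + 364.84 = 778.54
link = 777.98/778.54 = 0.999281
Link t=2→t=3:
ΣP(t=3)Q(t=2) = 2.34×129 + 0.17×196 + 1.79×38 + 14.48×26 = 301.86 + 33.32 + 68.02 + 376.48 = 779.68
ΣP(t=2)Q(t=2) = 2.55×129 + 0.14×196 + 1.58×38 + 12.57×26 = 328.95 + 27.44 + 60.04 + 326.82 = 743.25
link = 779.68/743.25 = 1.049014
Chained index = 100 × 0.990430 × 0.999281 × 1.049014 = 103.8228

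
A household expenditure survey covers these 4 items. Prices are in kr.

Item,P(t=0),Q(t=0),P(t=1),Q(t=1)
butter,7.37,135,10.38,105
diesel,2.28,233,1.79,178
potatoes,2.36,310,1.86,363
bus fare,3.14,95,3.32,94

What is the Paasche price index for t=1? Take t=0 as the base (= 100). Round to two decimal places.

102.76

Paasche price index uses current-period quantities as weights.
ΣP(t=1)·Q(t=1) = 10.38×105 + 1.79×178 + 1.86×363 + 3.32×94 = 1089.9 + 318.62 + 675.18 + 312.08 = 2395.78
ΣP(t=0)·Q(t=1) = 7.37×105 + 2.28×178 + 2.36×363 + 3.14×94 = 773.85 + 405.84 + 856.68 + 295.16 = 2331.53
Index = 2395.78 / 2331.53 × 100 = 102.7557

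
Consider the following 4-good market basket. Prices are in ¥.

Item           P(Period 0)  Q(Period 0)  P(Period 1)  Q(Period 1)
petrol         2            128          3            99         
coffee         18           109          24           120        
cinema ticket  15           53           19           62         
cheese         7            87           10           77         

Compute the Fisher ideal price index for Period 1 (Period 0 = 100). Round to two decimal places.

134.28

Laspeyres component (base-period weights):
ΣP(Period 1)Q(Period 0) = 3×128 + 24×109 + 19×53 + 10×87 = 384 + 2616 + 1007 + 870 = 4877
ΣP(Period 0)Q(Period 0) = 2×128 + 18×109 + 15×53 + 7×87 = 256 + 1962 + 795 + 609 = 3622
L = 4877 / 3622 × 100 = 134.6494
Paasche component (current-period weights):
ΣP(Period 1)Q(Period 1) = 3×99 + 24×120 + 19×62 + 10×77 = 297 + 2880 + 1178 + 770 = 5125
ΣP(Period 0)Q(Period 1) = 2×99 + 18×120 + 15×62 + 7×77 = 198 + 2160 + 930 + 539 = 3827
P = 5125 / 3827 × 100 = 133.9169
Fisher = √(L × P) = √(134.6494 × 133.9169) = 134.2826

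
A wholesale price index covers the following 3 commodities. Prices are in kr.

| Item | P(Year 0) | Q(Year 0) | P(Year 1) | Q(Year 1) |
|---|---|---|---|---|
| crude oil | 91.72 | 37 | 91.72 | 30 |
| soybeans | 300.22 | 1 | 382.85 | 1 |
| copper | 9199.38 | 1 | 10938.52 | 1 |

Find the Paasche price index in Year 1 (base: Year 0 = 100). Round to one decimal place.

Paasche price index uses current-period quantities as weights.
ΣP(Year 1)·Q(Year 1) = 91.72×30 + 382.85×1 + 10938.52×1 = 2751.6 + 382.85 + 10938.52 = 14072.97
ΣP(Year 0)·Q(Year 1) = 91.72×30 + 300.22×1 + 9199.38×1 = 2751.6 + 300.22 + 9199.38 = 12251.2
Index = 14072.97 / 12251.2 × 100 = 114.8701

114.9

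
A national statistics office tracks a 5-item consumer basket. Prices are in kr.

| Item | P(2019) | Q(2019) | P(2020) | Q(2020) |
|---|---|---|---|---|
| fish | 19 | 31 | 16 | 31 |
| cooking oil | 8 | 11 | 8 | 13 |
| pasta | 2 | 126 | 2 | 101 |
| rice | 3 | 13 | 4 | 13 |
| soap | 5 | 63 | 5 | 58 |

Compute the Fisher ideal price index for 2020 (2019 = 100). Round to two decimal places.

93.61

Laspeyres component (base-period weights):
ΣP(2020)Q(2019) = 16×31 + 8×11 + 2×126 + 4×13 + 5×63 = 496 + 88 + 252 + 52 + 315 = 1203
ΣP(2019)Q(2019) = 19×31 + 8×11 + 2×126 + 3×13 + 5×63 = 589 + 88 + 252 + 39 + 315 = 1283
L = 1203 / 1283 × 100 = 93.7646
Paasche component (current-period weights):
ΣP(2020)Q(2020) = 16×31 + 8×13 + 2×101 + 4×13 + 5×58 = 496 + 104 + 202 + 52 + 290 = 1144
ΣP(2019)Q(2020) = 19×31 + 8×13 + 2×101 + 3×13 + 5×58 = 589 + 104 + 202 + 39 + 290 = 1224
P = 1144 / 1224 × 100 = 93.4641
Fisher = √(L × P) = √(93.7646 × 93.4641) = 93.6142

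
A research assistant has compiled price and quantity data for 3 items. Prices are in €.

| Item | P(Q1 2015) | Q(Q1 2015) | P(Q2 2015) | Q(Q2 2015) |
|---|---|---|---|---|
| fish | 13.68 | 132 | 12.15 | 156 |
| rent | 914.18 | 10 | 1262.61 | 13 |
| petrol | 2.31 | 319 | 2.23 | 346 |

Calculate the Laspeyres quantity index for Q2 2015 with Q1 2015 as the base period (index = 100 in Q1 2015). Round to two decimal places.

Laspeyres quantity index uses base-period prices as weights.
ΣP(Q1 2015)·Q(Q2 2015) = 13.68×156 + 914.18×13 + 2.31×346 = 2134.08 + 11884.34 + 799.26 = 14817.68
ΣP(Q1 2015)·Q(Q1 2015) = 13.68×132 + 914.18×10 + 2.31×319 = 1805.76 + 9141.8 + 736.89 = 11684.45
Index = 14817.68 / 11684.45 × 100 = 126.8154

126.82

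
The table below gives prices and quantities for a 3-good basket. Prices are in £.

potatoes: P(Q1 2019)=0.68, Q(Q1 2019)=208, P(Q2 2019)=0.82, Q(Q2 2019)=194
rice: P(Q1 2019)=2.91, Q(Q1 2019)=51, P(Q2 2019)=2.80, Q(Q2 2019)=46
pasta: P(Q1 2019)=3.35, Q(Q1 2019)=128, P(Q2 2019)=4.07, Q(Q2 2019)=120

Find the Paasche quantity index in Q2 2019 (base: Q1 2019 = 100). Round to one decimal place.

93.0

Paasche quantity index uses current-period prices as weights.
ΣP(Q2 2019)·Q(Q2 2019) = 0.82×194 + 2.80×46 + 4.07×120 = 159.08 + 128.8 + 488.4 = 776.28
ΣP(Q2 2019)·Q(Q1 2019) = 0.82×208 + 2.80×51 + 4.07×128 = 170.56 + 142.8 + 520.96 = 834.32
Index = 776.28 / 834.32 × 100 = 93.0434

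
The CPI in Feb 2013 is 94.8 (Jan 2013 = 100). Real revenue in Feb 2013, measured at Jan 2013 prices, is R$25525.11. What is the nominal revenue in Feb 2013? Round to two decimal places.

Nominal = Real × (Index/100) = 25525.11 × (94.8/100)
        = 25525.11 × 0.948 = 24197.8043

24197.80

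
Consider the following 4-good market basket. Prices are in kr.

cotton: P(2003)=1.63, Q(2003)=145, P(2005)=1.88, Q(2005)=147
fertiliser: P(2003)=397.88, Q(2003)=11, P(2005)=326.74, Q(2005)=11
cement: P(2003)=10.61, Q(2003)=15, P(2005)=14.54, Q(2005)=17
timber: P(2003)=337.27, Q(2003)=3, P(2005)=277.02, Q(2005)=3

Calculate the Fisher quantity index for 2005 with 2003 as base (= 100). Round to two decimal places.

Laspeyres component (base-period weights):
ΣP(2003)Q(2005) = 1.63×147 + 397.88×11 + 10.61×17 + 337.27×3 = 239.61 + 4376.68 + 180.37 + 1011.81 = 5808.47
ΣP(2003)Q(2003) = 1.63×145 + 397.88×11 + 10.61×15 + 337.27×3 = 236.35 + 4376.68 + 159.15 + 1011.81 = 5783.99
L = 5808.47 / 5783.99 × 100 = 100.4232
Paasche component (current-period weights):
ΣP(2005)Q(2005) = 1.88×147 + 326.74×11 + 14.54×17 + 277.02×3 = 276.36 + 3594.14 + 247.18 + 831.06 = 4948.74
ΣP(2005)Q(2003) = 1.88×145 + 326.74×11 + 14.54×15 + 277.02×3 = 272.6 + 3594.14 + 218.1 + 831.06 = 4915.9
P = 4948.74 / 4915.9 × 100 = 100.6680
Fisher = √(L × P) = √(100.4232 × 100.6680) = 100.5456

100.55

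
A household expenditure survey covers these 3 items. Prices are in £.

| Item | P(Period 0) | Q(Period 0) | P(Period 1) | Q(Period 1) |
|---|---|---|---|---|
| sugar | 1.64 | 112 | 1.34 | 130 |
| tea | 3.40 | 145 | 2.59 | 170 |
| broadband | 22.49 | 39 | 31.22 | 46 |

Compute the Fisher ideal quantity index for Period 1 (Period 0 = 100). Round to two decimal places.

Laspeyres component (base-period weights):
ΣP(Period 0)Q(Period 1) = 1.64×130 + 3.40×170 + 22.49×46 = 213.2 + 578 + 1034.54 = 1825.74
ΣP(Period 0)Q(Period 0) = 1.64×112 + 3.40×145 + 22.49×39 = 183.68 + 493 + 877.11 = 1553.79
L = 1825.74 / 1553.79 × 100 = 117.5024
Paasche component (current-period weights):
ΣP(Period 1)Q(Period 1) = 1.34×130 + 2.59×170 + 31.22×46 = 174.2 + 440.3 + 1436.12 = 2050.62
ΣP(Period 1)Q(Period 0) = 1.34×112 + 2.59×145 + 31.22×39 = 150.08 + 375.55 + 1217.58 = 1743.21
P = 2050.62 / 1743.21 × 100 = 117.6347
Fisher = √(L × P) = √(117.5024 × 117.6347) = 117.5685

117.57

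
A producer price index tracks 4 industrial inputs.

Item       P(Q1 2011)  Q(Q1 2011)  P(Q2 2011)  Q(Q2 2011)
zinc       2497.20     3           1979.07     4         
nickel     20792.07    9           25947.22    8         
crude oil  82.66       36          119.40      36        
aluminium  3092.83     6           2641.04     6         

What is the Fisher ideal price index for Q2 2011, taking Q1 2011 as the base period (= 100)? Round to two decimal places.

Laspeyres component (base-period weights):
ΣP(Q2 2011)Q(Q1 2011) = 1979.07×3 + 25947.22×9 + 119.40×36 + 2641.04×6 = 5937.21 + 233524.98 + 4298.4 + 15846.24 = 259606.83
ΣP(Q1 2011)Q(Q1 2011) = 2497.20×3 + 20792.07×9 + 82.66×36 + 3092.83×6 = 7491.6 + 187128.63 + 2975.76 + 18556.98 = 216152.97
L = 259606.83 / 216152.97 × 100 = 120.1033
Paasche component (current-period weights):
ΣP(Q2 2011)Q(Q2 2011) = 1979.07×4 + 25947.22×8 + 119.40×36 + 2641.04×6 = 7916.28 + 207577.76 + 4298.4 + 15846.24 = 235638.68
ΣP(Q1 2011)Q(Q2 2011) = 2497.20×4 + 20792.07×8 + 82.66×36 + 3092.83×6 = 9988.8 + 166336.56 + 2975.76 + 18556.98 = 197858.1
P = 235638.68 / 197858.1 × 100 = 119.0948
Fisher = √(L × P) = √(120.1033 × 119.0948) = 119.5980

119.60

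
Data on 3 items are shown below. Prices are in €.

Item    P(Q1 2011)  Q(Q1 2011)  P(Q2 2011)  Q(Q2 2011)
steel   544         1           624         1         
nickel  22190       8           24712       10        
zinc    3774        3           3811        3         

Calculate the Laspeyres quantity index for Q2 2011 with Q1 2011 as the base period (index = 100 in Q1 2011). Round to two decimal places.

123.43

Laspeyres quantity index uses base-period prices as weights.
ΣP(Q1 2011)·Q(Q2 2011) = 544×1 + 22190×10 + 3774×3 = 544 + 221900 + 11322 = 233766
ΣP(Q1 2011)·Q(Q1 2011) = 544×1 + 22190×8 + 3774×3 = 544 + 177520 + 11322 = 189386
Index = 233766 / 189386 × 100 = 123.4336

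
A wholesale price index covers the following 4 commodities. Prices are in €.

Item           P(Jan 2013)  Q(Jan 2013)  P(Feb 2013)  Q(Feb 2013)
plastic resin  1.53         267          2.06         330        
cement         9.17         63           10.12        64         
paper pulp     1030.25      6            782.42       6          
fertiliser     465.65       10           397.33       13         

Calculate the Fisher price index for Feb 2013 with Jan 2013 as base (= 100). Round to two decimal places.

83.65

Laspeyres component (base-period weights):
ΣP(Feb 2013)Q(Jan 2013) = 2.06×267 + 10.12×63 + 782.42×6 + 397.33×10 = 550.02 + 637.56 + 4694.52 + 3973.3 = 9855.4
ΣP(Jan 2013)Q(Jan 2013) = 1.53×267 + 9.17×63 + 1030.25×6 + 465.65×10 = 408.51 + 577.71 + 6181.5 + 4656.5 = 11824.22
L = 9855.4 / 11824.22 × 100 = 83.3493
Paasche component (current-period weights):
ΣP(Feb 2013)Q(Feb 2013) = 2.06×330 + 10.12×64 + 782.42×6 + 397.33×13 = 679.8 + 647.68 + 4694.52 + 5165.29 = 11187.29
ΣP(Jan 2013)Q(Feb 2013) = 1.53×330 + 9.17×64 + 1030.25×6 + 465.65×13 = 504.9 + 586.88 + 6181.5 + 6053.45 = 13326.73
P = 11187.29 / 13326.73 × 100 = 83.9462
Fisher = √(L × P) = √(83.3493 × 83.9462) = 83.6472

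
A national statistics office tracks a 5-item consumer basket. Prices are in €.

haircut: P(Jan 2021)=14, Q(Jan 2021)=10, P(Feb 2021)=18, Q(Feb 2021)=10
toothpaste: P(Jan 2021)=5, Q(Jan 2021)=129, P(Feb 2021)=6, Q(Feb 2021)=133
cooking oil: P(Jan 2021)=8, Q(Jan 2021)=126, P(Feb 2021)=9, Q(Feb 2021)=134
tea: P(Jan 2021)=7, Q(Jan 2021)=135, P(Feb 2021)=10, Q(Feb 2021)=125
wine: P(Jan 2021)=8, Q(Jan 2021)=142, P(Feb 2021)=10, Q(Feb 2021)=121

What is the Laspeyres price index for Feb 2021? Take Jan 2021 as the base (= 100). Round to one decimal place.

125.4

Laspeyres price index uses base-period quantities as weights.
ΣP(Feb 2021)·Q(Jan 2021) = 18×10 + 6×129 + 9×126 + 10×135 + 10×142 = 180 + 774 + 1134 + 1350 + 1420 = 4858
ΣP(Jan 2021)·Q(Jan 2021) = 14×10 + 5×129 + 8×126 + 7×135 + 8×142 = 140 + 645 + 1008 + 945 + 1136 = 3874
Index = 4858 / 3874 × 100 = 125.4001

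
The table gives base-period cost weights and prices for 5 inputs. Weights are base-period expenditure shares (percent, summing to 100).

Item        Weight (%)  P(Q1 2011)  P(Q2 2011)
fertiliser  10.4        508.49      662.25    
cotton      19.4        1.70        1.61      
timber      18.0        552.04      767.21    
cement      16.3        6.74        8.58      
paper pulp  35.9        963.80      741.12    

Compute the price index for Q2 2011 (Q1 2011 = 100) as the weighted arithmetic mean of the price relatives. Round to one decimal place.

105.3

fertiliser: 10.4 × (662.25/508.49) = 10.4 × 1.302385 = 13.5448
cotton: 19.4 × (1.61/1.70) = 19.4 × 0.947059 = 18.3729
timber: 18.0 × (767.21/552.04) = 18.0 × 1.389772 = 25.0159
cement: 16.3 × (8.58/6.74) = 16.3 × 1.272997 = 20.7499
paper pulp: 35.9 × (741.12/963.80) = 35.9 × 0.768956 = 27.6055
Index = Σ wᵢ·(p₁ᵢ/p₀ᵢ) = 13.5448 + 18.3729 + 25.0159 + 20.7499 + 27.6055 = 105.2890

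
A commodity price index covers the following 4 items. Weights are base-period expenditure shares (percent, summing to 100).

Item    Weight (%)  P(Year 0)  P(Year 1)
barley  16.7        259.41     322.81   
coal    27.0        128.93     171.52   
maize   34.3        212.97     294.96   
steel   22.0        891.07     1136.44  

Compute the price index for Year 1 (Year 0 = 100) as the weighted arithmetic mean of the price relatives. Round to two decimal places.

132.26

barley: 16.7 × (322.81/259.41) = 16.7 × 1.244401 = 20.7815
coal: 27.0 × (171.52/128.93) = 27.0 × 1.330334 = 35.9190
maize: 34.3 × (294.96/212.97) = 34.3 × 1.384984 = 47.5049
steel: 22.0 × (1136.44/891.07) = 22.0 × 1.275366 = 28.0580
Index = Σ wᵢ·(p₁ᵢ/p₀ᵢ) = 20.7815 + 35.9190 + 47.5049 + 28.0580 = 132.2635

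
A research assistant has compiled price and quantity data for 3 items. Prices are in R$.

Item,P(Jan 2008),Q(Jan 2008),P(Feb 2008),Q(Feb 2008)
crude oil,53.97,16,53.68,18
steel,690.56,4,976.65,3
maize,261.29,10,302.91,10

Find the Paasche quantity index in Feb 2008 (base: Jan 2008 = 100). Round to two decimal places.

88.85

Paasche quantity index uses current-period prices as weights.
ΣP(Feb 2008)·Q(Feb 2008) = 53.68×18 + 976.65×3 + 302.91×10 = 966.24 + 2929.95 + 3029.1 = 6925.29
ΣP(Feb 2008)·Q(Jan 2008) = 53.68×16 + 976.65×4 + 302.91×10 = 858.88 + 3906.6 + 3029.1 = 7794.58
Index = 6925.29 / 7794.58 × 100 = 88.8475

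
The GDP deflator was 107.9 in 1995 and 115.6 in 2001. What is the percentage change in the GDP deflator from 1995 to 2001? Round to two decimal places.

7.14%

Change = (115.6 − 107.9) / 107.9 × 100
       = 7.7 / 107.9 × 100 = 7.1362%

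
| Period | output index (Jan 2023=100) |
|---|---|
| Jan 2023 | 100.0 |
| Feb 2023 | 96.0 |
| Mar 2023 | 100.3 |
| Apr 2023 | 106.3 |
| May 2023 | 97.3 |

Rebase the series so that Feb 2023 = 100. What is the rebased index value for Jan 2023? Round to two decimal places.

104.17

Rebased(Jan 2023) = 100.0 / 96.0 × 100 = 104.1667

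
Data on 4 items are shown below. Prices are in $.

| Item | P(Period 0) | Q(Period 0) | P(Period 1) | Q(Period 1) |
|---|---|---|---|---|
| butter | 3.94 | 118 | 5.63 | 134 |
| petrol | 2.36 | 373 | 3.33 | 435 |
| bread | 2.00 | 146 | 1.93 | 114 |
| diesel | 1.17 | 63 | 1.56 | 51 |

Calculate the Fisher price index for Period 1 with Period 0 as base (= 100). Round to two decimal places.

134.74

Laspeyres component (base-period weights):
ΣP(Period 1)Q(Period 0) = 5.63×118 + 3.33×373 + 1.93×146 + 1.56×63 = 664.34 + 1242.09 + 281.78 + 98.28 = 2286.49
ΣP(Period 0)Q(Period 0) = 3.94×118 + 2.36×373 + 2.00×146 + 1.17×63 = 464.92 + 880.28 + 292 + 73.71 = 1710.91
L = 2286.49 / 1710.91 × 100 = 133.6417
Paasche component (current-period weights):
ΣP(Period 1)Q(Period 1) = 5.63×134 + 3.33×435 + 1.93×114 + 1.56×51 = 754.42 + 1448.55 + 220.02 + 79.56 = 2502.55
ΣP(Period 0)Q(Period 1) = 3.94×134 + 2.36×435 + 2.00×114 + 1.17×51 = 527.96 + 1026.6 + 228 + 59.67 = 1842.23
P = 2502.55 / 1842.23 × 100 = 135.8435
Fisher = √(L × P) = √(133.6417 × 135.8435) = 134.7381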